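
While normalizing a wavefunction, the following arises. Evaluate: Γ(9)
Γ(n)=(n-1)! for positive integers
Γ(9)=8!=40320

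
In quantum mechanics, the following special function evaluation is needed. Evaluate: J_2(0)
J_n(0) = 0 for all n > 0 (Bessel function of first kind)
J_2(0) = 0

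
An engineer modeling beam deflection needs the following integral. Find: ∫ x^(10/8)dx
Power rule: ∫ x^(5/4) dx=x^(9/4)/(9/4) + C

Answer: (4/9)·x^(9/4) + C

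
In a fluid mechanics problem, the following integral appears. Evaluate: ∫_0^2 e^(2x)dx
Antiderivative: (1/2)e^(2x)
Evaluate: (1/2)(e^4 - 1)

Answer: (e^4 - 1)/2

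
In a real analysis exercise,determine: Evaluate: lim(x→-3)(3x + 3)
Polynomial is continuous, so substitute x = -3:
3·(-3) + 3 = -6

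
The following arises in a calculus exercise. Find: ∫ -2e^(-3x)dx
Since d/dx[e^(-3x)] = -3e^(-3x), we get 2/3 e^(-3x)+C

Answer: (2/3)e^(-3x)+C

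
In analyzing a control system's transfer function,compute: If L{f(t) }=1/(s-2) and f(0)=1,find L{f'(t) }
L{f'(t)} = s·F(s) - f(0) = s/(s-2)-1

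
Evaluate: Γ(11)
Γ(n)=(n-1)! for positive integers
Γ(11)=10!=3628800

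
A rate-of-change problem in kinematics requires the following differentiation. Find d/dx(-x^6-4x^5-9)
Power rule: d/dx(ax^n)=n·a·x^(n-1)
Term by term: -6·x^5 - 20·x^4

Answer: -6x^5 - 20x^4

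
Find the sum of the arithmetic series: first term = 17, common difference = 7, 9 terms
Last term: a_n = 17 + (9 - 1)·7 = 73
Sum = n(a_1 + a_n)/2 = 9(17 + 73)/2 = 405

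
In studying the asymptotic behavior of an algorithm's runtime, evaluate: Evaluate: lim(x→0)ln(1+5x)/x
L'Hôpital (0/0): lim 5/(1+5x) / 1 = 5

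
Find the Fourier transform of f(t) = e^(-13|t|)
Using the standard pair: F{e^(-a|t|)}=2a/(a^2+omega^2)
With a=13: F(omega)=26/(169+omega^2)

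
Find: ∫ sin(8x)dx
Using substitution u = 8x: ∫ sin(u) du/8 = -cos(u)/8 + C

Answer: (-1/8)cos(8x) + C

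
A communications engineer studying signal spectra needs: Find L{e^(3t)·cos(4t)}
First shifting: L{e^(at)f(t)}=F(s-a)
L{cos(4t)}=s/(s² + 16)
Shift: (s-3)/((s-3)² + 16)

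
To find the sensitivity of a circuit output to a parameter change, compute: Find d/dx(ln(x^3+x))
Chain rule: d/dx[ln(u)]=u'/u where u=x^3+x
u'=3x^2+1

Answer: (3x^2+1)/(x^3+x)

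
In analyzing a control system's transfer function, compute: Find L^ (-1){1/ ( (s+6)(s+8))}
Partial fractions: 1/((s + 6)(s + 8))=A/(s + 6) + B/(s + 8)
Cover-up: A=1/(s + 8)|_{s=-6}=1/2; B=1/(s + 6)|_{s=-8}=-1/2
L^(-1)=(1/2)e^(-6t) - (1/2)e^(-8t)

Answer: (1/2)(e^(-6t) - e^(-8t))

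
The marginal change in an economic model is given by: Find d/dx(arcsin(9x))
d/dx[arcsin(u)] = u'/√(1-u²), u = 9x, u' = 9

Answer: 9/√(1-81x²)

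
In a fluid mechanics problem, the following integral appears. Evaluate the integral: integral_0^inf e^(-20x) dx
integral_0^inf e^(-20x) dx = [-1/20*e^(-20x)]_0^inf
= 0 - (-1/20) = 1/20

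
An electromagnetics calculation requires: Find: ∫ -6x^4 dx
Using power rule: ∫ -6x^4 dx = -6/5 x^5+C = (-6/5)x^5+C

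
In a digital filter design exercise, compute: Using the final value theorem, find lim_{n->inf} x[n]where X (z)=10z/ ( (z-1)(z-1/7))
Final value theorem: lim x[n]=lim_{z->1} (z-1)*X(z)
(z-1)*X(z)=10z/(z-1/7)
As z->1: 10/(1 - 1/7)=10/(6/7)=35/3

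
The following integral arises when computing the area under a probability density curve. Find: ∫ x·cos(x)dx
By parts: u = x, dv = cos(x) dx
du = dx, v = sin(x)
= x·sin(x) + cos(x) + C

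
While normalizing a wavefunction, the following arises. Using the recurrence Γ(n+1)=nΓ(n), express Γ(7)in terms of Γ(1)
Γ(7) = 6Γ(6) = 6·5Γ(5) = ... = 6!·Γ(1) = 720·Γ(1)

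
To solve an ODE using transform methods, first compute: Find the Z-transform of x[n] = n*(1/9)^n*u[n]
Using the property Z{n * a^n * u[n]}=az/(z-a)^2
With a=1/9: X(z)=(1/9)z/(z - 1/9)^2, |z| > 1/9

Answer: (1/9)z/(z - 1/9)^2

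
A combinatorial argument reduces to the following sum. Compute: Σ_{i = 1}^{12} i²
Using formula: Σ i^2 = n(n+1)(2n+1)/6 = 12·13·25/6 = 650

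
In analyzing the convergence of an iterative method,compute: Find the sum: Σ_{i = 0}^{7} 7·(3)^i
Geometric series: S=a(1 - r^n)/(1 - r)
a=7, r=3, n=8
S=7(1-6561)/-2=22960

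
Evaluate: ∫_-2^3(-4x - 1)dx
Step 1: Find antiderivative F(x) = -2x^2 - x
Step 2: F(3) - F(-2) = -21 - (-6) = -15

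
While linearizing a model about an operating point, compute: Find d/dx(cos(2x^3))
Chain rule: d/dx[cos(u)]=-sin(u)·u' where u=2x^3
u'=6x^2

Answer: -6x^2·sin(2x^3)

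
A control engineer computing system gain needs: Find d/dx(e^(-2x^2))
Chain rule: d/dx[e^u]=e^u · u' where u=-2x^2
u'=-4x

Answer: -4x·e^(-2x^2)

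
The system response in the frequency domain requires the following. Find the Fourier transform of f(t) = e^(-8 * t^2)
The Fourier transform of a Gaussian e^(-a*t^2) is sqrt(pi/a)*e^(-omega^2/(4a)).
With a = 8: F(omega) = sqrt(pi/8)*e^(-omega^2/32)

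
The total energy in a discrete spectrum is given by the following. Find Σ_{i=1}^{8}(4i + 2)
=4·Σ i + 2·8=4·36 + 16=160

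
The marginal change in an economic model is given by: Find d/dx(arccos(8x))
d/dx[arccos(u)]=-u'/√(1-u²), u=8x, u'=8

Answer: -8/√(1-64x²)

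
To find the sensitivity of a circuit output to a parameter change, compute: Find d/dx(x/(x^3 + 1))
Quotient rule: (f/g)'=(f'g - fg')/g²
f=x, f'=1
g=x^3 + 1, g'=3x^2

Answer: (1·(x^3 + 1) - 3x^3)/(x^3 + 1)²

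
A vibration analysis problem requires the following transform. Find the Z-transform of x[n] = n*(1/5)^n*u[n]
Using the property Z{n * a^n * u[n]}=az/(z-a)^2
With a=1/5: X(z)=(1/5)z/(z - 1/5)^2, |z| > 1/5

Answer: (1/5)z/(z - 1/5)^2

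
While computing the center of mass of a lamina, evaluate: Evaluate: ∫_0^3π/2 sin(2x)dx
Antiderivative: -cos(2x)/2
Evaluate at bounds: [-cos(2·3π/2)/2] - [-cos(2·0)/2]
= (-(-1) + (1))/2 = 1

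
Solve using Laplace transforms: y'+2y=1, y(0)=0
Take L of both sides: sY(s) - 0 + 2Y(s)=1/s
Y(s)(s + 2)=1/s + 0
Y(s)=1/(s(s + 2)) + 0/(s + 2)
Partial fractions: 1/(s(s + 2))=(1/2)/s - (1/2)/(s + 2)
So Y(s)=(1/2)/s - (1/2)/(s + 2)
Inverse transform (L^(-1){1/s}=1, L^(-1){1/(s + 2)}=e^(-2t)):

Answer: y(t)=1/2 - (1/2)·e^(-2t)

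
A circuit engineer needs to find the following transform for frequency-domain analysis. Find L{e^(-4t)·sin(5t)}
First shifting: L{e^(at)f(t)}=F(s-a)
L{sin(5t)}=5/(s²+25)
Shift: 5/((s+4)²+25)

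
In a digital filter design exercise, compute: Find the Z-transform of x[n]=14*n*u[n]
Z{n * u[n]}=z/(z-1)^2
By linearity: Z{14 * n * u[n]}=14z/(z-1)^2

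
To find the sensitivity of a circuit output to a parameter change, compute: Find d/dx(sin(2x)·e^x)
Product rule: (fg)' = f'g + fg'
f = sin(2x), f' = 2·cos(2x)
g = e^x, g' = e^x

Answer: 2·cos(2x)·e^x + sin(2x)·e^x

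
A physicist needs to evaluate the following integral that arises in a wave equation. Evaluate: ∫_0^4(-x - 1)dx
Step 1: Find antiderivative F(x) = (-1/2)x^2 - x
Step 2: F(4) - F(0) = -12 - (0) = -12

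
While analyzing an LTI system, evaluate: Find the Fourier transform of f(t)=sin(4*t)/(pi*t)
sin(W*t)/(pi*t)=(W/pi)*sinc(W*t/pi) is the impulse response of the ideal low-pass filter with cutoff W (here W=4).
Its Fourier transform is a rectangular function:
F(omega)=1 for |omega| < 4, 0 otherwise

Answer: rect(omega/8) [i.e., 1 for |omega| < 4, 0 otherwise]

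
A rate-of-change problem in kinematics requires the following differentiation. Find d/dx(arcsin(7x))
d/dx[arcsin(u)]=u'/√(1-u²), u=7x, u'=7

Answer: 7/√(1-49x²)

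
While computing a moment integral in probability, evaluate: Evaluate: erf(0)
erf(0) = 0 (error function is odd and erf(0) = 0 by definition)

Answer: 0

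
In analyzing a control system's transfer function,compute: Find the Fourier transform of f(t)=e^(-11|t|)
Using the standard pair: F{e^(-a|t|)}=2a/(a^2 + omega^2)
With a=11: F(omega)=22/(121 + omega^2)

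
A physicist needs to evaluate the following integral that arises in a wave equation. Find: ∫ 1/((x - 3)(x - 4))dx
Partial fractions: 1/((x-3)(x-4))=A/(x-3)+B/(x-4)
A=-1, B=1
∫ [-1· 1/(x-3)+1· 1/(x-4)] dx
=(1)[ln|x-4| - ln|x-3|]+C

Answer: ln|(x-4)/(x-3)|+C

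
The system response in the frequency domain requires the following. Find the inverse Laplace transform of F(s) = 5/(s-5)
L^(-1){5/(s-a)}=c·e^(at)
Here a=5, c=5

Answer: 5e^(5t)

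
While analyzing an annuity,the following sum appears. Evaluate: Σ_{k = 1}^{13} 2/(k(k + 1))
Partial fractions: 2/(k(k + 1)) = 2/k - 2/(k + 1)
Telescoping sum: 2(1 - 1/14) = 2·13/14

Answer: 13/7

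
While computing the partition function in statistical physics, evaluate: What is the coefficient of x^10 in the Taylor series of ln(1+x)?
ln(1+x) = Σ (-1)^(n+1) x^n/n
Coefficient of x^10 = (-1)^11/10 = -1/10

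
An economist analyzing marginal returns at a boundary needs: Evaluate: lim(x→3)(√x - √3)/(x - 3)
Multiply by conjugate (√x+√3)/(√x+√3):
=(x - 3)/((x - 3)(√x+√3))=1/(√x+√3)
As x → 3: 1/(2√3)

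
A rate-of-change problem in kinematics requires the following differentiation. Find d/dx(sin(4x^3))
Chain rule: d/dx[sin(u)] = cos(u)·u' where u = 4x^3
u' = 12x^2

Answer: 12x^2·cos(4x^3)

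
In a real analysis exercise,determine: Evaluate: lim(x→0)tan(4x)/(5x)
tan(u) ≈ u for small u:
tan(4x)/(5x) ≈ 4x/(5x) = 4/5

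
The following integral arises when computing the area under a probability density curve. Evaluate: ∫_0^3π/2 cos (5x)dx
Antiderivative: sin(5x)/5
Evaluate at bounds: [sin(5·3π/2)/5] - [sin(5·0)/5]
=((-1) - (0))/5=-1/5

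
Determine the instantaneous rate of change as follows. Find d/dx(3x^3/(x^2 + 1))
Quotient rule: (f/g)'=(f'g - fg')/g²
f=3x^3, f'=9x^2
g=x^2 + 1, g'=2x

Answer: (9x^2·(x^2 + 1) - 6x^4)/(x^2 + 1)²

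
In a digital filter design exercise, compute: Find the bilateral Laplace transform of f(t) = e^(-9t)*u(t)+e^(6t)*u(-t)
For e^(-9t) * u(t): L = 1/(s+9), Re(s) > -9
For e^(6t) * u(-t): L = -1/(s-6), Re(s) < 6
Combined: F(s) = 1/(s+9)-1/(s-6), -9 < Re(s) < 6

Answer: 1/(s+9)-1/(s-6), ROC: -9 < Re(s) < 6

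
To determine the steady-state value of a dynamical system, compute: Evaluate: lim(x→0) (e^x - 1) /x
L'Hôpital (0/0): lim e^x/1 = 1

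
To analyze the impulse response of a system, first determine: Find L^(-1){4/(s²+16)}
L^(-1){w/(s²+w²)} = sin(wt)
Here w = 4

Answer: sin(4t)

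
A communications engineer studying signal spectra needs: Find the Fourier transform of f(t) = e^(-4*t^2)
The Fourier transform of a Gaussian e^(-a*t^2) is sqrt(pi/a)*e^(-omega^2/(4a)).
With a=4: F(omega)=sqrt(pi)/2*e^(-omega^2/16)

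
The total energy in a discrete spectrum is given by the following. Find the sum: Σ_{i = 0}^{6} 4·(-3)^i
Geometric series: S=a(1 - r^n)/(1 - r)
a=4, r=-3, n=7
S=4(1 + 2187)/4=2188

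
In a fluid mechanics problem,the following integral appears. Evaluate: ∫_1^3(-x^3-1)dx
Step 1: Find antiderivative F(x)=(-1/4)x^4 - x
Step 2: F(3) - F(1)=-93/4 - (-5/4)=-22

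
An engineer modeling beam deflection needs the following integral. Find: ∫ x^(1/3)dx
Power rule: ∫ x^(1/3) dx = x^(4/3)/(4/3) + C

Answer: (3/4)·x^(4/3) + C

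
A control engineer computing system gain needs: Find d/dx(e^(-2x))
Chain rule: d/dx[e^u]=e^u · u' where u=-2x
u'=-2

Answer: -2·e^(-2x)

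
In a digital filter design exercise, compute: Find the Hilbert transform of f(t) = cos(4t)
The Hilbert transform shifts each frequency component by -pi/2.
H{cos(wt)} = sin(wt)
With w = 4: H{cos(4t)} = sin(4t)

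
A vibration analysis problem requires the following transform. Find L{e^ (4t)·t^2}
First shifting: L{e^(at)f(t)}=F(s-a)
L{t^2}=2/s^3
Shift s → s-4: 2/(s-4)^3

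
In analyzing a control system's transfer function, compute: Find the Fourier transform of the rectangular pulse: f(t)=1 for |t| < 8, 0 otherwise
F(omega) = integral from -8 to 8 of e^(-j * omega * t) dt
= 2 * sin(8 * omega)/omega = 16 * sinc(8 * omega/pi)

Answer: 2 * sin(8 * omega)/omega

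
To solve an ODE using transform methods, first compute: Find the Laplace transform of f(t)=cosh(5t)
L{cosh(at)} = s/(s²-a²)
L{cosh(5t)} = s/(s²-25)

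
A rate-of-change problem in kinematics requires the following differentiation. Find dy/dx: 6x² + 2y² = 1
Differentiate: 12x + 4y·(dy/dx) = 0
dy/dx = -12x/(4y) = -3·(x/y)

Answer: dy/dx = -3·(x/y)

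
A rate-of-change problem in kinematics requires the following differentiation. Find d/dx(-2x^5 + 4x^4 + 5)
Power rule: d/dx(ax^n) = n·a·x^(n-1)
Term by term: -10·x^4 + 16·x^3

Answer: -10x^4 + 16x^3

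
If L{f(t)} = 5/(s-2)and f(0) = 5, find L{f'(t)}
L{f'(t)} = s·F(s) - f(0) = 5s/(s-2) - 5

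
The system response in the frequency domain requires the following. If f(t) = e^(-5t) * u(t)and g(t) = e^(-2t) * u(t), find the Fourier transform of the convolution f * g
By the convolution theorem: F{f * g} = F(omega) * G(omega)
F(omega) = 1/(5 + j * omega), G(omega) = 1/(2 + j * omega)
F{f * g} = 1/((5 + j * omega)(2 + j * omega))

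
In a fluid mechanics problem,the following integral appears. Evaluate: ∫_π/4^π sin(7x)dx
Antiderivative: -cos(7x)/7
Evaluate at bounds: [-cos(7·π)/7] - [-cos(7·π/4)/7]
=(-(-1)+(√2/2))/7=1/7+√2/14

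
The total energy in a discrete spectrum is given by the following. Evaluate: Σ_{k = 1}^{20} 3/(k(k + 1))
Partial fractions: 3/(k(k+1))=3/k - 3/(k+1)
Telescoping sum: 3(1-1/21)=3·20/21

Answer: 20/7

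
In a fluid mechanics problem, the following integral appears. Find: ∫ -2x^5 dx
Using power rule: ∫ -2x^5 dx=-2/6 x^6 + C=(-1/3)x^6 + C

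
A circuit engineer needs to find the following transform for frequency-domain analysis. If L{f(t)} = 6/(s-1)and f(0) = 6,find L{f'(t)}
L{f'(t)} = s·F(s) - f(0) = 6s/(s-1)-6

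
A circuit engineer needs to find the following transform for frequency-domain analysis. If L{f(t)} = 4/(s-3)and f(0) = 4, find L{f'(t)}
L{f'(t)}=s·F(s) - f(0)=4s/(s-3) - 4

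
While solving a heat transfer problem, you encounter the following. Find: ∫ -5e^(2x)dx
Since d/dx[e^(2x)]=2e^(2x), we get -5/2 e^(2x)+C

Answer: (-5/2)e^(2x)+C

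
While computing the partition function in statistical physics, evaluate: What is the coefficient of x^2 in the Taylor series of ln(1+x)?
ln(1 + x)=Σ (-1)^(n + 1) x^n/n
Coefficient of x^2=(-1)^3/2=-1/2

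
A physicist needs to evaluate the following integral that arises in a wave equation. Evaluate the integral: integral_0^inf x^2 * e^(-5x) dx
This is a Gamma integral. Substitute u = 5x (du = 5 dx):
integral_0^inf x^2 * e^(-5x) dx = (1/5^3) integral_0^inf u^2 * e^(-u) du
= Gamma(3)/5^3 = 2!/5^3 = 2/125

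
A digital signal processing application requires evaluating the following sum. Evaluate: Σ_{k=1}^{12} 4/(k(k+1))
Partial fractions: 4/(k(k + 1))=4/k - 4/(k + 1)
Telescoping sum: 4(1 - 1/13)=4·12/13

Answer: 48/13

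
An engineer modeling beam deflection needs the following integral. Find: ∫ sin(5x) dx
Using substitution u=5x: ∫ sin(u) du/5=-cos(u)/5+C

Answer: (-1/5)cos(5x)+C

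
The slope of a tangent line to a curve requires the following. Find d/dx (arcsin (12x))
d/dx[arcsin(u)]=u'/√(1-u²), u=12x, u'=12

Answer: 12/√(1 - 144x²)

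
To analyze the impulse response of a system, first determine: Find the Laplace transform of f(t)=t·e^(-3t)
L{t·e^(at)}=1/(s-a)²
L{t·e^(-3t)}=1/(s + 3)²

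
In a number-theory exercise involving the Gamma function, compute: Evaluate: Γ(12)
Γ(n)=(n-1)! for positive integers
Γ(12)=11!=39916800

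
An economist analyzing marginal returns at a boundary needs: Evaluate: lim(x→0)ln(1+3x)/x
L'Hôpital (0/0): lim 3/(1+3x) / 1=3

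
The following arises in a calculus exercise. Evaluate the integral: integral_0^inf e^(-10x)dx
integral_0^inf e^(-10x) dx = [-1/10*e^(-10x)]_0^inf
= 0 - (-1/10) = 1/10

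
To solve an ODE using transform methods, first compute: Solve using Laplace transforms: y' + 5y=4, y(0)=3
Take L of both sides: sY(s) - 3 + 5Y(s)=4/s
Y(s)(s + 5)=4/s + 3
Y(s)=4/(s(s + 5)) + 3/(s + 5)
Partial fractions: 4/(s(s + 5))=(4/5)/s - (4/5)/(s + 5)
So Y(s)=(4/5)/s + (11/5)/(s + 5)
Inverse transform (L^(-1){1/s}=1, L^(-1){1/(s + 5)}=e^(-5t)):

Answer: y(t)=4/5 + (11/5)·e^(-5t)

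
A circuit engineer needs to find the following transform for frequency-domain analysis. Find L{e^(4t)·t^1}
First shifting: L{e^(at)f(t)} = F(s-a)
L{t^1} = 1/s^2
Shift s → s-4: 1/(s-4)^2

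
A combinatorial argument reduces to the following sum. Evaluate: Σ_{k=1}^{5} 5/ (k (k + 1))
Partial fractions: 5/(k(k+1))=5/k - 5/(k+1)
Telescoping sum: 5(1-1/6)=5·5/6

Answer: 25/6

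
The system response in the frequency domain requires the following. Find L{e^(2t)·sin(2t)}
First shifting: L{e^(at)f(t)}=F(s-a)
L{sin(2t)}=2/(s²+4)
Shift: 2/((s-2)²+4)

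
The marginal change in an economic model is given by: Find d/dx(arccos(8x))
d/dx[arccos(u)] = -u'/√(1-u²), u = 8x, u' = 8

Answer: -8/√(1 - 64x²)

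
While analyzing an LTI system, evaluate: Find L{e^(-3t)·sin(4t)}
First shifting: L{e^(at)f(t)} = F(s-a)
L{sin(4t)} = 4/(s² + 16)
Shift: 4/((s + 3)² + 16)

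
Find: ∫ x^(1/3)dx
Power rule: ∫ x^(1/3) dx = x^(4/3)/(4/3)+C

Answer: (3/4)·x^(4/3)+C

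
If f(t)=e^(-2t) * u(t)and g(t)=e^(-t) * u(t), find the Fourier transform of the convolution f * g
By the convolution theorem: F{f*g}=F(omega)*G(omega)
F(omega)=1/(2+j*omega), G(omega)=1/(1+j*omega)
F{f*g}=1/((2+j*omega)(1+j*omega))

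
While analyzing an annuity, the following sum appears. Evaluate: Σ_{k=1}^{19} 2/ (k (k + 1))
Partial fractions: 2/(k(k + 1)) = 2/k - 2/(k + 1)
Telescoping sum: 2(1 - 1/20) = 2·19/20

Answer: 19/10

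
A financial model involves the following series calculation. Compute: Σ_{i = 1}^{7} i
Using formula: Σ i^1 = n(n+1)/2 = 7·8/2 = 28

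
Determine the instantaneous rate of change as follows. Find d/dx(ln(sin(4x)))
Chain rule: d/dx[ln(u)] = u'/u where u = sin(4x)
u' = 4cos(4x)

Answer: (4cos(4x))/(sin(4x))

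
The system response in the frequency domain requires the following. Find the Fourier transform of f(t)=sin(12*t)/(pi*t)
sin(W*t)/(pi*t) = (W/pi)*sinc(W*t/pi) is the impulse response of the ideal low-pass filter with cutoff W (here W = 12).
Its Fourier transform is a rectangular function:
F(omega) = 1 for |omega| < 12, 0 otherwise

Answer: rect(omega/24) [i.e., 1 for |omega| < 12, 0 otherwise]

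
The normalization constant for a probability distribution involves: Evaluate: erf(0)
erf(0)=0 (error function is odd and erf(0)=0 by definition)

Answer: 0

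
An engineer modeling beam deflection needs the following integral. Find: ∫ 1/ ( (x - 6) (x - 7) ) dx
Partial fractions: 1/((x-6)(x-7))=A/(x-6) + B/(x-7)
A=-1, B=1
∫ [-1· 1/(x-6) + 1· 1/(x-7)] dx
=(1)[ln|x-7| - ln|x-6|] + C

Answer: ln|(x-7)/(x-6)| + C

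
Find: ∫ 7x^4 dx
Using power rule: ∫ 7x^4 dx = 7/5 x^5 + C = (7/5)x^5 + C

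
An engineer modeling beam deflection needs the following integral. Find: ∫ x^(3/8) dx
Power rule: ∫ x^(3/8) dx = x^(11/8)/(11/8)+C

Answer: (8/11)·x^(11/8)+C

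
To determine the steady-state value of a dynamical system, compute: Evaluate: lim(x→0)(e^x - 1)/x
L'Hôpital (0/0): lim e^x/1=1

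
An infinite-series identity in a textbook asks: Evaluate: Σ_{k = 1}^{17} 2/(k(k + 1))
Partial fractions: 2/(k(k + 1))=2/k - 2/(k + 1)
Telescoping sum: 2(1 - 1/18)=2·17/18

Answer: 17/9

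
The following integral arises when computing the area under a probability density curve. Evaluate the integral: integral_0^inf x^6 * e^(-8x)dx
This is a Gamma integral. Substitute u = 8x (du = 8 dx):
integral_0^inf x^6 * e^(-8x) dx = (1/8^7) integral_0^inf u^6 * e^(-u) du
= Gamma(7)/8^7 = 6!/8^7 = 720/2097152

Answer: 45/131072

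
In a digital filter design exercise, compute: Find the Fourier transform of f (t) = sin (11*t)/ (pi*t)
sin(W * t)/(pi * t) = (W/pi) * sinc(W * t/pi) is the impulse response of the ideal low-pass filter with cutoff W (here W = 11).
Its Fourier transform is a rectangular function:
F(omega) = 1 for |omega| < 11, 0 otherwise

Answer: rect(omega/22) [i.e., 1 for |omega| < 11, 0 otherwise]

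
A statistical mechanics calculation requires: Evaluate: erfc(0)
erfc(x) = 1 - erf(x); erfc(0) = 1 - erf(0) = 1-0 = 1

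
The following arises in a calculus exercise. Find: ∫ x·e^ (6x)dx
Integration by parts: u = x, dv = e^(6x) dx
du = dx, v = e^(6x)/6
= x·e^(6x)/6 - ∫ e^(6x)/6 dx
= x·e^(6x)/6 - e^(6x)/36+C

Answer: e^(6x)(x/6-1/36)+C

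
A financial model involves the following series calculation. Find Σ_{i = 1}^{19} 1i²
= 1·n(n+1)(2n+1)/6 = 1·19·20·39/6 = 2470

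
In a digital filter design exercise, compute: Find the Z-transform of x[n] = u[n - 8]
Using the time-shift property: Z{u[n-8]} = z^(-8) * z/(z-1)
= z^(-7)/(z-1)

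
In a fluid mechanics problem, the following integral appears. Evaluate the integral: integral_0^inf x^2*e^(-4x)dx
This is a Gamma integral. Substitute u=4x (du=4 dx):
integral_0^inf x^2*e^(-4x) dx=(1/4^3) integral_0^inf u^2*e^(-u) du
=Gamma(3)/4^3=2!/4^3=2/64

Answer: 1/32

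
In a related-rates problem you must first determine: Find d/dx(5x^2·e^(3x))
Product rule: (fg)'=f'g + fg'
f=5x^2, f'=10x
g=e^(3x), g'=3·e^(3x)

Answer: 10x·e^(3x) + 15x^2·e^(3x)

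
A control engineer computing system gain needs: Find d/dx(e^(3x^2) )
Chain rule: d/dx[e^u]=e^u · u' where u=3x^2
u'=6x

Answer: 6x·e^(3x^2)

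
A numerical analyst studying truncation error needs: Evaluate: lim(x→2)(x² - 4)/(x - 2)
Factor: (x² - 4)=(x-2)(x+2)
Cancel (x-2): lim(x→2) (x+2)=4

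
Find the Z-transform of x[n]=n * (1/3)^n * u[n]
Using the property Z{n*a^n*u[n]} = az/(z-a)^2
With a = 1/3: X(z) = (1/3)z/(z - 1/3)^2, |z| > 1/3

Answer: (1/3)z/(z - 1/3)^2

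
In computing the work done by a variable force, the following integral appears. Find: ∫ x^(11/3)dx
Power rule: ∫ x^(11/3) dx=x^(14/3)/(14/3)+C

Answer: (3/14)·x^(14/3)+C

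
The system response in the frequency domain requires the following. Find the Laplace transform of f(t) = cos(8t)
L{cos(wt)}=s/(s²+w²)
L{cos(8t)}=s/(s²+64)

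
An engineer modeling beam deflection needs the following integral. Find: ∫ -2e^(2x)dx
Since d/dx[e^(2x)]=2e^(2x), we get -1 e^(2x)+C

Answer: -e^(2x)+C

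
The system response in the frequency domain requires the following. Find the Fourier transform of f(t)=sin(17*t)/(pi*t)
sin(W*t)/(pi*t)=(W/pi)*sinc(W*t/pi) is the impulse response of the ideal low-pass filter with cutoff W (here W=17).
Its Fourier transform is a rectangular function:
F(omega)=1 for |omega| < 17, 0 otherwise

Answer: rect(omega/34) [i.e., 1 for |omega| < 17, 0 otherwise]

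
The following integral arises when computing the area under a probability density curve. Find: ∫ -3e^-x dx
Since d/dx[e^-x]=- e^-x, we get 3e^-x+C

Answer: 3e^-x+C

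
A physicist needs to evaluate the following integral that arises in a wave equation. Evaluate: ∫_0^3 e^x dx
Antiderivative: e^x
Evaluate: (e^3-1)

Answer: e^3-1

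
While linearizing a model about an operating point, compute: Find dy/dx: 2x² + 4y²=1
Differentiate: 4x + 8y·(dy/dx)=0
dy/dx=-4x/(8y)=-(1/2)·(x/y)

Answer: dy/dx=-(1/2)·(x/y)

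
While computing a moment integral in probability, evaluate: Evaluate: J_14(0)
J_n(0)=0 for all n > 0 (Bessel function of first kind)
J_14(0)=0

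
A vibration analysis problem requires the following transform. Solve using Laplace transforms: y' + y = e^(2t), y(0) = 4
Take L: sY - 4+Y = 1/(s-2)
Y(s+1) = 1/(s-2)+4
Y = 1/((s-2)(s+1))+4/(s+1)
Partial fractions: 1/((s-2)(s+1)) = (1/3)/(s-2) - (1/3)/(s+1)
So Y = (1/3)/(s-2)+(11/3)/(s+1)
Inverse Laplace transform (L^(-1){1/(s-2)} = e^(2t), L^(-1){1/(s+1)} = e^(-t)):

Answer: y(t) = (1/3)·e^(2t)+(11/3)·e^(-t)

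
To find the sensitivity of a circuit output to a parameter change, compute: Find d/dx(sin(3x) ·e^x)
Product rule: (fg)' = f'g+fg'
f = sin(3x), f' = 3·cos(3x)
g = e^x, g' = e^x

Answer: 3·cos(3x)·e^x+sin(3x)·e^x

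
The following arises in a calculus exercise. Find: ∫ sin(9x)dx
Using substitution u = 9x: ∫ sin(u) du/9 = -cos(u)/9 + C

Answer: (-1/9)cos(9x) + C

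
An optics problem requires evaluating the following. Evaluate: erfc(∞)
erfc(x)=1 - erf(x); erfc(∞)=1 - erf(∞)=1-1=0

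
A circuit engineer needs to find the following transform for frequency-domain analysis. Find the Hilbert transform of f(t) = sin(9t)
The Hilbert transform shifts each frequency component by -pi/2.
H{sin(wt)}=-cos(wt)
With w=9: H{sin(9t)}=-cos(9t)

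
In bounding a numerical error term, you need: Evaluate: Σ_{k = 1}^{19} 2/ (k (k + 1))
Partial fractions: 2/(k(k+1))=2/k - 2/(k+1)
Telescoping sum: 2(1-1/20)=2·19/20

Answer: 19/10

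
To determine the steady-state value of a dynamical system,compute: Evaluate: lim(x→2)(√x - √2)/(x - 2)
Multiply by conjugate (√x + √2)/(√x + √2):
=(x - 2)/((x - 2)(√x + √2))=1/(√x + √2)
As x → 2: 1/(2√2)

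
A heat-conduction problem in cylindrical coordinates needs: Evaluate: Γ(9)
Γ(n) = (n-1)! for positive integers
Γ(9) = 8! = 40320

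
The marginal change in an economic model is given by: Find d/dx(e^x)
Chain rule: d/dx[e^u]=e^u · u' where u=x
u'=1

Answer: 1·e^x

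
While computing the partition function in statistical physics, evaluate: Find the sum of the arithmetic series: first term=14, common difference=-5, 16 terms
Last term: a_n = 14 + (16 - 1)·-5 = -61
Sum = n(a_1 + a_n)/2 = 16(14 + (-61))/2 = -376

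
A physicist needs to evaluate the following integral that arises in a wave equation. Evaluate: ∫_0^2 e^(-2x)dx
Antiderivative: (1/(-2))e^(-2x)
Evaluate: (1/(-2))(e^-4 - 1)

Answer: (e^-4 - 1)/(-2)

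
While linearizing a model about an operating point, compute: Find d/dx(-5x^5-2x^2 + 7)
Power rule: d/dx(ax^n) = n·a·x^(n-1)
Term by term: -25·x^4 - 4·x

Answer: -25x^4 - 4x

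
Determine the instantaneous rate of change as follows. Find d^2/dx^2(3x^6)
Apply power rule 2 times:
d^1: 18x^5
d^2: 90x^4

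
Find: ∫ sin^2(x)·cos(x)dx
Let u = sin(x), du = cos(x) dx
∫ u^2 du = u^3/3+C

Answer: sin^3(x)/3+C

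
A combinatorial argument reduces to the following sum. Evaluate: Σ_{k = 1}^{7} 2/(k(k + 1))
Partial fractions: 2/(k(k+1)) = 2/k - 2/(k+1)
Telescoping sum: 2(1-1/8) = 2·7/8

Answer: 7/4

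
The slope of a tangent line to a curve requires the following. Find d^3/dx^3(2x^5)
Apply power rule 3 times:
d^1: 10x^4
d^2: 40x^3
d^3: 120x^2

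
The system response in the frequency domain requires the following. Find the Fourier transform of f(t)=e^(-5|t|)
Using the standard pair: F{e^(-a|t|)}=2a/(a^2 + omega^2)
With a=5: F(omega)=10/(25 + omega^2)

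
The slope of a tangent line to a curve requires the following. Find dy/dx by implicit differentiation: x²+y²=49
Differentiate both sides: 2x+2y·(dy/dx) = 0
Solve: dy/dx = -2x/(2y) = -x/y

Answer: dy/dx = -x/y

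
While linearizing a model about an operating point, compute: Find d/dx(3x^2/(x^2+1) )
Quotient rule: (f/g)'=(f'g - fg')/g²
f=3x^2, f'=6x
g=x^2 + 1, g'=2x

Answer: (6x·(x^2 + 1) - 6x^3)/(x^2 + 1)²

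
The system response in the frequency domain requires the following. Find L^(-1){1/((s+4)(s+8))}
Partial fractions: 1/((s+4)(s+8)) = A/(s+4)+B/(s+8)
Cover-up: A = 1/(s+8)|_{s = -4} = 1/4; B = 1/(s+4)|_{s = -8} = -1/4
L^(-1) = (1/4)e^(-4t) - (1/4)e^(-8t)

Answer: (1/4)(e^(-4t) - e^(-8t))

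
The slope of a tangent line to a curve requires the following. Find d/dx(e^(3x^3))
Chain rule: d/dx[e^u] = e^u · u' where u = 3x^3
u' = 9x^2

Answer: 9x^2·e^(3x^3)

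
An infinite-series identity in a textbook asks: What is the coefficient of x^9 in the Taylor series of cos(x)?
cos(x) has only even powers. Coefficient of x^9=0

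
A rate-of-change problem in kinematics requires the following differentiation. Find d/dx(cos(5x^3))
Chain rule: d/dx[cos(u)] = -sin(u)·u' where u = 5x^3
u' = 15x^2

Answer: -15x^2·sin(5x^3)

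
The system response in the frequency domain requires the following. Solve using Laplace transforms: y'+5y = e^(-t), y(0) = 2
Take L: sY - 2 + 5Y = 1/(s + 1)
Y(s + 5) = 1/(s + 1) + 2
Y = 1/((s + 1)(s + 5)) + 2/(s + 5)
Partial fractions: 1/((s + 1)(s + 5)) = (1/4)/(s + 1) - (1/4)/(s + 5)
So Y = (1/4)/(s + 1) + (7/4)/(s + 5)
Inverse Laplace transform (L^(-1){1/(s + 1)} = e^(-t), L^(-1){1/(s + 5)} = e^(-5t)):

Answer: y(t) = (1/4)·e^(-t) + (7/4)·e^(-5t)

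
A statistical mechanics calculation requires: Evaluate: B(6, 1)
B(x,y) = Γ(x)Γ(y)/Γ(x + y) = (x-1)!(y-1)!/(x + y-1)!
B(6,1) = 5!·0!/6! = 1/6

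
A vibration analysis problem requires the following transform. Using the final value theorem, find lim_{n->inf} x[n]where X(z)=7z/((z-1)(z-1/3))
Final value theorem: lim x[n]=lim_{z->1} (z-1) * X(z)
(z-1) * X(z)=7z/(z-1/3)
As z->1: 7/(1 - 1/3)=7/(2/3)=21/2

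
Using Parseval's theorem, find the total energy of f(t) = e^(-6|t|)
Parseval's theorem: E = integral |f(t)|^2 dt = (1/2pi) integral |F(omega)|^2 domega
E = integral_{-inf}^{inf} e^(-12|t|) dt = 2*integral_0^inf e^(-12t) dt = 2/(2*6) = 1/6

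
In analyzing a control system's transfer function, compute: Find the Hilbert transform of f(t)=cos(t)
The Hilbert transform shifts each frequency component by -pi/2.
H{cos(wt)} = sin(wt)
With w = 1: H{cos(t)} = sin(t)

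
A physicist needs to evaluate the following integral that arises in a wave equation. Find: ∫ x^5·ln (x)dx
By parts: u=ln(x), dv=x^5 dx
du=1/x dx, v=x^6/6
=x^6·ln(x)/6 - ∫ x^5/6 dx
=x^6·ln(x)/6 - x^6/36+C

Answer: x^6(ln(x)/6-1/36)+C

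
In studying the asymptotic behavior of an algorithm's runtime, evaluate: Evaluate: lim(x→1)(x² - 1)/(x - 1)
Factor: (x² - 1) = (x-1)(x+1)
Cancel (x-1): lim(x→1) (x+1) = 2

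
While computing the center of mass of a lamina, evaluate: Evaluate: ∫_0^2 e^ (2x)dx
Antiderivative: (1/2)e^(2x)
Evaluate: (1/2)(e^4-1)

Answer: (e^4-1)/2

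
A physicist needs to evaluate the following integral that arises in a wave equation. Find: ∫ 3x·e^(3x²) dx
Let u=3x², du=6x dx
∫ (1/2)e^u du=e^u/2 + C

Answer: e^(3x²)/2 + C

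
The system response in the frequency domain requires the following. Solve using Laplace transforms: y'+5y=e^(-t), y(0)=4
Take L: sY - 4 + 5Y = 1/(s + 1)
Y(s + 5) = 1/(s + 1) + 4
Y = 1/((s + 1)(s + 5)) + 4/(s + 5)
Partial fractions: 1/((s + 1)(s + 5)) = (1/4)/(s + 1) - (1/4)/(s + 5)
So Y = (1/4)/(s + 1) + (15/4)/(s + 5)
Inverse Laplace transform (L^(-1){1/(s + 1)} = e^(-t), L^(-1){1/(s + 5)} = e^(-5t)):

Answer: y(t) = (1/4)·e^(-t) + (15/4)·e^(-5t)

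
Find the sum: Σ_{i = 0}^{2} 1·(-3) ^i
Geometric series: S=a(1 - r^n)/(1 - r)
a=1, r=-3, n=3
S=1(1+27)/4=7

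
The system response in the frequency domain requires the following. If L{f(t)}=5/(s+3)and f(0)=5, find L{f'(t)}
L{f'(t)} = s·F(s) - f(0) = 5s/(s+3)-5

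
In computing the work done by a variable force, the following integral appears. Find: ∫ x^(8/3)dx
Power rule: ∫ x^(8/3) dx = x^(11/3)/(11/3)+C

Answer: (3/11)·x^(11/3)+C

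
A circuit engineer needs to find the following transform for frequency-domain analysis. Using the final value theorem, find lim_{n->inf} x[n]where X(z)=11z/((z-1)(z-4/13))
Final value theorem: lim x[n] = lim_{z->1} (z-1)*X(z)
(z-1)*X(z) = 11z/(z-4/13)
As z->1: 11/(1 - 4/13) = 11/(9/13) = 143/9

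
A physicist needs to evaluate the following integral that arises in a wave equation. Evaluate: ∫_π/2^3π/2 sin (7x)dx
Antiderivative: -cos(7x)/7
Evaluate at bounds: [-cos(7·3π/2)/7] - [-cos(7·π/2)/7]
=(-(0)+(0))/7=0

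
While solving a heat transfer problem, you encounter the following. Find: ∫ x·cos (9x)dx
By parts: u=x, dv=cos(9x) dx
du=dx, v=sin(9x)/9
=x·sin(9x)/9 + cos(9x)/9² + C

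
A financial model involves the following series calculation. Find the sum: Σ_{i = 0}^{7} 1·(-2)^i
Geometric series: S = a(1 - r^n)/(1 - r)
a = 1, r = -2, n = 8
S = 1(1-256)/3 = -85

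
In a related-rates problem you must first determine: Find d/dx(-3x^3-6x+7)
Power rule: d/dx(ax^n)=n·a·x^(n-1)
Term by term: -9·x^2-6

Answer: -9x^2-6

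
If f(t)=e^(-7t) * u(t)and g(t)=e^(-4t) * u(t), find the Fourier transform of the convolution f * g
By the convolution theorem: F{f * g} = F(omega) * G(omega)
F(omega) = 1/(7+j * omega), G(omega) = 1/(4+j * omega)
F{f * g} = 1/((7+j * omega)(4+j * omega))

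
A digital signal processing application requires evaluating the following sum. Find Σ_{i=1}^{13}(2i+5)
= 2·Σ i+5·13 = 2·91+65 = 247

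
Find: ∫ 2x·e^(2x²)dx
Let u=2x², du=4x dx
∫ (1/2)e^u du=e^u/2 + C

Answer: e^(2x²)/2 + C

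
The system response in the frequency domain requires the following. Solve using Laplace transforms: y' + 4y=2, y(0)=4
Take L of both sides: sY(s) - 4 + 4Y(s) = 2/s
Y(s)(s + 4) = 2/s + 4
Y(s) = 2/(s(s + 4)) + 4/(s + 4)
Partial fractions: 2/(s(s + 4)) = (1/2)/s - (1/2)/(s + 4)
So Y(s) = (1/2)/s + (7/2)/(s + 4)
Inverse transform (L^(-1){1/s} = 1, L^(-1){1/(s + 4)} = e^(-4t)):

Answer: y(t) = 1/2 + (7/2)·e^(-4t)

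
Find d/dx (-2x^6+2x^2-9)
Power rule: d/dx(ax^n) = n·a·x^(n-1)
Term by term: -12·x^5+4·x

Answer: -12x^5+4x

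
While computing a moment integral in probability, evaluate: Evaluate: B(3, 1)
B(x,y) = Γ(x)Γ(y)/Γ(x+y) = (x-1)!(y-1)!/(x+y-1)!
B(3,1) = 2!·0!/3! = 1/3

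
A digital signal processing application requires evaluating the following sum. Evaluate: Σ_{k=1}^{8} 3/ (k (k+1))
Partial fractions: 3/(k(k + 1))=3/k - 3/(k + 1)
Telescoping sum: 3(1 - 1/9)=3·8/9

Answer: 8/3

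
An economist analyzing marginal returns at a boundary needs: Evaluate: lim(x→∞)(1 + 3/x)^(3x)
Rewrite as [(1 + 3/x)^x]^3.
lim(1 + 3/x)^x=e^3, so limit=(e^3)^3=e^9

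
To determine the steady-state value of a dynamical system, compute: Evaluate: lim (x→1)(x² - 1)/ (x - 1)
Factor: (x² - 1)=(x-1)(x+1)
Cancel (x-1): lim(x→1) (x+1)=2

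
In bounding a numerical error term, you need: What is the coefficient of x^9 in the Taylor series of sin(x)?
sin(x) = Σ (-1)^k x^(2k+1)/(2k+1)!
For x^9: (-1)^4/9! = 1/362880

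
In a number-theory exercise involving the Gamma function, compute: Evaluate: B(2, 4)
B(x,y) = Γ(x)Γ(y)/Γ(x + y) = (x-1)!(y-1)!/(x + y-1)!
B(2,4) = 1!·3!/5! = 1/20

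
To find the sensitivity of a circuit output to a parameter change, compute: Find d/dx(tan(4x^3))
Chain rule: d/dx[tan(u)] = sec²(u)·u' where u = 4x^3
u' = 12x^2

Answer: 12x^2·sec²(4x^3)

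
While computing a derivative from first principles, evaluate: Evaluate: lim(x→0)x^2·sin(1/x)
Squeeze theorem: -|x^2| ≤ x^2·sin(1/x) ≤ |x^2|
Since x^2 → 0 as x → 0, by squeeze theorem the limit is 0

Answer: 0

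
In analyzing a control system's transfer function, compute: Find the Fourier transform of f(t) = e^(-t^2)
The Fourier transform of a Gaussian e^(-t^2) is sqrt(pi) * e^(-omega^2/4).
With a=1: F(omega)=sqrt(pi) * e^(-omega^2/4)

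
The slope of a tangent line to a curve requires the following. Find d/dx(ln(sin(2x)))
Chain rule: d/dx[ln(u)] = u'/u where u = sin(2x)
u' = 2cos(2x)

Answer: (2cos(2x))/(sin(2x))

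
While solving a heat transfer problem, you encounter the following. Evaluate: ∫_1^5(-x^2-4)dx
Step 1: Find antiderivative F(x)=(-1/3)x^3 - 4x
Step 2: F(5) - F(1)=-185/3 - (-13/3)=-172/3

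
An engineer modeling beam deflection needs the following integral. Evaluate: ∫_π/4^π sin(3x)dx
Antiderivative: -cos(3x)/3
Evaluate at bounds: [-cos(3·π)/3] - [-cos(3·π/4)/3]
= (-(-1)+(-√2/2))/3 = 1/3 - √2/6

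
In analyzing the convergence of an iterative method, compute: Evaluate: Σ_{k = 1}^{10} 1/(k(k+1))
Partial fractions: 1/(k(k + 1))=1/k - 1/(k + 1)
Telescoping sum: 1(1 - 1/11)=1·10/11

Answer: 10/11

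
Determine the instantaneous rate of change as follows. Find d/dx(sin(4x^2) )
Chain rule: d/dx[sin(u)]=cos(u)·u' where u=4x^2
u'=8x

Answer: 8x·cos(4x^2)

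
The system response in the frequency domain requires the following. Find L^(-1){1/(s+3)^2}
L^(-1){1/(s-a)^n} = t^(n-1)·e^(at)/(n-1)!
Here a = -3, n = 2: t^1·e^(-3t)/1

Answer: t·e^(-3t)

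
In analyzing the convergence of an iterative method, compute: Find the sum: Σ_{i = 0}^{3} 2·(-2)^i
Geometric series: S = a(1 - r^n)/(1 - r)
a = 2, r = -2, n = 4
S = 2(1-16)/3 = -10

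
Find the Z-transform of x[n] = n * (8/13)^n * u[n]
Using the property Z{n*a^n*u[n]} = az/(z-a)^2
With a = 8/13: X(z) = (8/13)z/(z - 8/13)^2, |z| > 8/13

Answer: (8/13)z/(z - 8/13)^2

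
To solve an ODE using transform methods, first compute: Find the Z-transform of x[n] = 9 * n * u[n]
Z{n*u[n]} = z/(z-1)^2
By linearity: Z{9*n*u[n]} = 9z/(z-1)^2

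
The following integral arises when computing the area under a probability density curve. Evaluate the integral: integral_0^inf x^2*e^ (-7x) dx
This is a Gamma integral. Substitute u=7x (du=7 dx):
integral_0^inf x^2*e^(-7x) dx=(1/7^3) integral_0^inf u^2*e^(-u) du
=Gamma(3)/7^3=2!/7^3=2/343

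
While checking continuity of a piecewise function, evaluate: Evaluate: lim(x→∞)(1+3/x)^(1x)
Rewrite as [(1+3/x)^x]^1.
lim(1+3/x)^x=e^3, so limit=(e^3)^1=e^3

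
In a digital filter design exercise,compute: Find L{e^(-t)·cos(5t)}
First shifting: L{e^(at)f(t)} = F(s-a)
L{cos(5t)} = s/(s² + 25)
Shift: (s + 1)/((s + 1)² + 25)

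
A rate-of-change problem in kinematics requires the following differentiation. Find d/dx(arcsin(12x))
d/dx[arcsin(u)]=u'/√(1-u²), u=12x, u'=12

Answer: 12/√(1 - 144x²)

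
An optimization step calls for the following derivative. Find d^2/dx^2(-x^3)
Apply power rule 2 times:
d^1: -3x^2
d^2: -6x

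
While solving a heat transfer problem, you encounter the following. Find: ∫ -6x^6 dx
Using power rule: ∫ -6x^6 dx = -6/7 x^7 + C = (-6/7)x^7 + C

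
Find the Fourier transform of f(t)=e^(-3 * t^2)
The Fourier transform of a Gaussian e^(-a*t^2) is sqrt(pi/a)*e^(-omega^2/(4a)).
With a=3: F(omega)=sqrt(pi/3)*e^(-omega^2/12)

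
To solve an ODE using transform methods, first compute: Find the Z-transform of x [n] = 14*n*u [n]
Z{n*u[n]}=z/(z-1)^2
By linearity: Z{14*n*u[n]}=14z/(z-1)^2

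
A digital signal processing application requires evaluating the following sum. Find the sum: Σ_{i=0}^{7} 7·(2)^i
Geometric series: S=a(1 - r^n)/(1 - r)
a=7, r=2, n=8
S=7(1 - 256)/-1=1785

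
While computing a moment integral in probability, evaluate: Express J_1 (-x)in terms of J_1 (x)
For integer n: J_n(-x)=(-1)^n J_n(x)
With n=1: J_1(-x)=(-1)^1 J_1(x)=-J_1(x)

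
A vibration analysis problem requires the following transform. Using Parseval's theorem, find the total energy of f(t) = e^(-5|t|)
Parseval's theorem: E = integral |f(t)|^2 dt = (1/2pi) integral |F(omega)|^2 domega
E = integral_{-inf}^{inf} e^(-10|t|) dt = 2 * integral_0^inf e^(-10t) dt = 2/(2 * 5) = 1/5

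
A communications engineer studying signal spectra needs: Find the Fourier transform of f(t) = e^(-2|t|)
Using the standard pair: F{e^(-a|t|)}=2a/(a^2+omega^2)
With a=2: F(omega)=4/(4+omega^2)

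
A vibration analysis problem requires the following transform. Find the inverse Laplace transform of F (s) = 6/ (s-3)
L^(-1){6/(s-a)}=c·e^(at)
Here a=3, c=6

Answer: 6e^(3t)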